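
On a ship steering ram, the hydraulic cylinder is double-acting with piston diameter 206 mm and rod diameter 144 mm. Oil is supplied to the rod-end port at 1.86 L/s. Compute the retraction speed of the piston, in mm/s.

Rod-side annular area A_ann = π/4 × (206² − 144²) = 17040 mm^2
Flow into the rod-end port fills the annular volume.
v = Q / A

v ≈ 109 mm/s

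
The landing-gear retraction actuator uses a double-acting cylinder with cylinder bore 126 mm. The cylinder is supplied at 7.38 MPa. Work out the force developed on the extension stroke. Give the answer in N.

Cap-side area A_cap = π/4 × (126 mm)² = 12470 mm^2
F = P × A_cap = 7.38 MPa × A_cap

F ≈ 92000 N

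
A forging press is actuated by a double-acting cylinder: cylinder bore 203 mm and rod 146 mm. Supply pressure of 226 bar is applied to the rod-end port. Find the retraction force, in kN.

Rod-side annular area A_ann = π/4 × (203² − 146²) = 15620 mm^2
On retraction the pressure acts on the annular area (bore minus rod).
F = P × A_ann

F ≈ 353 kN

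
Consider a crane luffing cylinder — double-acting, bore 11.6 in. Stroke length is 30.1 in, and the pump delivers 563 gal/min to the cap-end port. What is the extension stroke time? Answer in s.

Cap-side area A_cap = π/4 × (11.6 in)² = 105.7 in^2
Swept volume V = A × L; t = V / Q = A·L / Q

t ≈ 1.47 s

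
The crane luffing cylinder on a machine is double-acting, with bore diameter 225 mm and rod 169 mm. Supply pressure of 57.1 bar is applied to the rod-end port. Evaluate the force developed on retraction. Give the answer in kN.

Rod-side annular area A_ann = π/4 × (225² − 169²) = 17330 mm^2
On retraction the pressure acts on the annular area (bore minus rod).
F = P × A_ann

F ≈ 98.9 kN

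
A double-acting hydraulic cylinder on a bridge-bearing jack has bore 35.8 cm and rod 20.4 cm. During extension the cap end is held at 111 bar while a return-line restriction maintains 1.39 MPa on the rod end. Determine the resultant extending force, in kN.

F ≈ 1020 kN

Cap-side area A_cap = π/4 × (35.8 cm)² = 1007 cm^2
Rod-side annular area A_ann = π/4 × (35.8² − 20.4²) = 679.7 cm^2
Net thrust = P_cap·A_cap − P_rod·A_ann = 1117 kN − 94.48 kN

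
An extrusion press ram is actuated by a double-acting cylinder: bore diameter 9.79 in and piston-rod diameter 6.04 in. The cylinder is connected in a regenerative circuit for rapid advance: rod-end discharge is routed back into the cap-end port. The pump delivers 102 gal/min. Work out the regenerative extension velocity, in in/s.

v ≈ 13.7 in/s

In regeneration the rod-end outflow joins the pump flow into the cap end, so the net volume the pump must supply per unit advance equals the rod cross-section area.
Rod cross-section A_rod = π/4 × (6.04 in)² = 28.65 in^2
v = Q_pump / A_rod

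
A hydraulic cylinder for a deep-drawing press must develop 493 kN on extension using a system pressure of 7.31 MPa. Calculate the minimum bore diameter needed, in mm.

D ≈ 293 mm

Extension force acts on the full piston face: F = P × (π/4)D².
D = √(4F / (πP)) = √(4 × 493 kN / (π × 7.31 MPa))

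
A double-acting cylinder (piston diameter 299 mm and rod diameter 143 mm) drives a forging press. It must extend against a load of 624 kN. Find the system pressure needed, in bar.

P ≈ 88.9 bar

Cap-side area A_cap = π/4 × (299 mm)² = 70220 mm^2
P = F / A = 624 kN / A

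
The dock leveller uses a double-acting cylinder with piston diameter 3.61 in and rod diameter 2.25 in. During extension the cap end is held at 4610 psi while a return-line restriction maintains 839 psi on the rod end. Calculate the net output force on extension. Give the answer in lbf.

Cap-side area A_cap = π/4 × (3.61 in)² = 10.24 in^2
Rod-side annular area A_ann = π/4 × (3.61² − 2.25²) = 6.259 in^2
Net thrust = P_cap·A_cap − P_rod·A_ann = 47190 lbf − 5252 lbf

F ≈ 41900 lbf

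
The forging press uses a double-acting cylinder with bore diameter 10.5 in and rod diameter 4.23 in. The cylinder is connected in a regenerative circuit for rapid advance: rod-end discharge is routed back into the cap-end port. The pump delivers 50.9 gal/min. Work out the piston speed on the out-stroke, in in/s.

v ≈ 13.9 in/s

In regeneration the rod-end outflow joins the pump flow into the cap end, so the net volume the pump must supply per unit advance equals the rod cross-section area.
Rod cross-section A_rod = π/4 × (4.23 in)² = 14.05 in^2
v = Q_pump / A_rod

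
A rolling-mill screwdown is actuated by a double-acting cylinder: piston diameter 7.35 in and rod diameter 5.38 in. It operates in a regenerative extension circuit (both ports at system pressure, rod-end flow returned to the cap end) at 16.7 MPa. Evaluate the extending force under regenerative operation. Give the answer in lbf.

F ≈ 55100 lbf

With equal pressure on both faces, forces on the annular region cancel; the net push is pressure × rod cross-section.
Rod cross-section A_rod = π/4 × (5.38 in)² = 22.73 in^2
F = P × A_rod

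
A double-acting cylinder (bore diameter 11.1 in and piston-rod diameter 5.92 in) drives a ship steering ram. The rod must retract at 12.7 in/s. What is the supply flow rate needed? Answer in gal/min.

Q ≈ 228 gal/min

Rod-side annular area A_ann = π/4 × (11.1² − 5.92²) = 69.24 in^2
Q = A × v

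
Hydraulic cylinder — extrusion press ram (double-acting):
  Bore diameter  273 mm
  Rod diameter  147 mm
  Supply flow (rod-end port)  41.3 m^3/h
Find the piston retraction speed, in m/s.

v ≈ 0.276 m/s

Rod-side annular area A_ann = π/4 × (273² − 147²) = 41560 mm^2
Flow into the rod-end port fills the annular volume.
v = Q / A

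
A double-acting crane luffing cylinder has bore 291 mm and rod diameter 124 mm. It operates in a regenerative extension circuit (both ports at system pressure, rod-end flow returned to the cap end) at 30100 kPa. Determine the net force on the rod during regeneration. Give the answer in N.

With equal pressure on both faces, forces on the annular region cancel; the net push is pressure × rod cross-section.
Rod cross-section A_rod = π/4 × (124 mm)² = 12080 mm^2
F = P × A_rod

F ≈ 3.63e5 N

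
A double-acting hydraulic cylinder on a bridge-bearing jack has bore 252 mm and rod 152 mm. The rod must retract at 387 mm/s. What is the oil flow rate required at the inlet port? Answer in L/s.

Q ≈ 12.3 L/s

Rod-side annular area A_ann = π/4 × (252² − 152²) = 31730 mm^2
Q = A × v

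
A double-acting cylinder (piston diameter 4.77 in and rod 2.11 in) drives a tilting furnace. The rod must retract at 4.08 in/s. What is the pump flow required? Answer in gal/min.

Rod-side annular area A_ann = π/4 × (4.77² − 2.11²) = 14.37 in^2
Q = A × v

Q ≈ 15.2 gal/min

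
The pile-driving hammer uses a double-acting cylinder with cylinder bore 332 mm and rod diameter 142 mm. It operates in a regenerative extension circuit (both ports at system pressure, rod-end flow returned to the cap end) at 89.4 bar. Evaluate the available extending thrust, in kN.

With equal pressure on both faces, forces on the annular region cancel; the net push is pressure × rod cross-section.
Rod cross-section A_rod = π/4 × (142 mm)² = 15840 mm^2
F = P × A_rod

F ≈ 142 kN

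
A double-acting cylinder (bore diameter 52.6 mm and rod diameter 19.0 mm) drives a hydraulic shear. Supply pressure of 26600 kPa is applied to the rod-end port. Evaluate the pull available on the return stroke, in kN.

Rod-side annular area A_ann = π/4 × (52.6² − 19.0²) = 1889 mm^2
On retraction the pressure acts on the annular area (bore minus rod).
F = P × A_ann

F ≈ 50.3 kN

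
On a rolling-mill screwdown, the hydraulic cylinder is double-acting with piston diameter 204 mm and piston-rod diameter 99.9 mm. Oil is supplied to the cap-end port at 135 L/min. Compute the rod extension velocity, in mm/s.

v ≈ 68.8 mm/s

Cap-side area A_cap = π/4 × (204 mm)² = 32690 mm^2
v = Q / A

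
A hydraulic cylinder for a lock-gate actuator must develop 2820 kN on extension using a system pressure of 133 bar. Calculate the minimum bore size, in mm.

Extension force acts on the full piston face: F = P × (π/4)D².
D = √(4F / (πP)) = √(4 × 2820 kN / (π × 133 bar))

D ≈ 520 mm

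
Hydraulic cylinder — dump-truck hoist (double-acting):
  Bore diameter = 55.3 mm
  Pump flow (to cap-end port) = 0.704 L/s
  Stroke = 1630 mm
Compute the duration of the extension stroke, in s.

Cap-side area A_cap = π/4 × (55.3 mm)² = 2402 mm^2
Swept volume V = A × L; t = V / Q = A·L / Q

t ≈ 5.56 s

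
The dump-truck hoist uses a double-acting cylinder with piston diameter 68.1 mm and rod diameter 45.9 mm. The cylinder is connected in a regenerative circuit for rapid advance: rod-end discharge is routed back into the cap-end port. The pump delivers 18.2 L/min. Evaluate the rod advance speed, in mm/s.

v ≈ 183 mm/s

In regeneration the rod-end outflow joins the pump flow into the cap end, so the net volume the pump must supply per unit advance equals the rod cross-section area.
Rod cross-section A_rod = π/4 × (45.9 mm)² = 1655 mm^2
v = Q_pump / A_rod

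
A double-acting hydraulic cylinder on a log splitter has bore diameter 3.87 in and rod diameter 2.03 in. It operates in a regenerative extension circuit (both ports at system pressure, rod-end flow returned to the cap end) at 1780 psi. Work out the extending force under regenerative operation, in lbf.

With equal pressure on both faces, forces on the annular region cancel; the net push is pressure × rod cross-section.
Rod cross-section A_rod = π/4 × (2.03 in)² = 3.237 in^2
F = P × A_rod

F ≈ 5760 lbf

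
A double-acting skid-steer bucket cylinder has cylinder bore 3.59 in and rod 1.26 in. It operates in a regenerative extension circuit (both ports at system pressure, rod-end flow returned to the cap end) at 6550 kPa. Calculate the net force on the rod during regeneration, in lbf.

F ≈ 1180 lbf

With equal pressure on both faces, forces on the annular region cancel; the net push is pressure × rod cross-section.
Rod cross-section A_rod = π/4 × (1.26 in)² = 1.247 in^2
F = P × A_rod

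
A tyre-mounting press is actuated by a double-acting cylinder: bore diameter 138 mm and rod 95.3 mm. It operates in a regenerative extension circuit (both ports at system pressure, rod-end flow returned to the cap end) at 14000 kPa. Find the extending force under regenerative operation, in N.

F ≈ 99900 N

With equal pressure on both faces, forces on the annular region cancel; the net push is pressure × rod cross-section.
Rod cross-section A_rod = π/4 × (95.3 mm)² = 7133 mm^2
F = P × A_rod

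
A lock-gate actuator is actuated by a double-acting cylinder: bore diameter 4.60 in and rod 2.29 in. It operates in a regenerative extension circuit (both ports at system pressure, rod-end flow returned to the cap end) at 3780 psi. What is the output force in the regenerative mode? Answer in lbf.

F ≈ 15600 lbf

With equal pressure on both faces, forces on the annular region cancel; the net push is pressure × rod cross-section.
Rod cross-section A_rod = π/4 × (2.29 in)² = 4.119 in^2
F = P × A_rod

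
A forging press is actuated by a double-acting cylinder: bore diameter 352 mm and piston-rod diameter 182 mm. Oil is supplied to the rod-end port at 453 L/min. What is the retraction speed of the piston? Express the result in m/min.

Rod-side annular area A_ann = π/4 × (352² − 182²) = 71300 mm^2
Flow into the rod-end port fills the annular volume.
v = Q / A

v ≈ 6.35 m/min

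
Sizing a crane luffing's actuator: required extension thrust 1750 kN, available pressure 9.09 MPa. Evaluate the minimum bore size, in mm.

Extension force acts on the full piston face: F = P × (π/4)D².
D = √(4F / (πP)) = √(4 × 1750 kN / (π × 9.09 MPa))

D ≈ 495 mm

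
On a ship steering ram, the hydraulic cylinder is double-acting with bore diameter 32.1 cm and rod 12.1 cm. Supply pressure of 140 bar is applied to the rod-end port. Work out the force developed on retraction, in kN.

Rod-side annular area A_ann = π/4 × (32.1² − 12.1²) = 694.3 cm^2
On retraction the pressure acts on the annular area (bore minus rod).
F = P × A_ann

F ≈ 972 kN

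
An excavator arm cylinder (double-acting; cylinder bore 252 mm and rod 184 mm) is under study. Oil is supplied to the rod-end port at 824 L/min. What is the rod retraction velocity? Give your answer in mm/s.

v ≈ 590 mm/s

Rod-side annular area A_ann = π/4 × (252² − 184²) = 23290 mm^2
Flow into the rod-end port fills the annular volume.
v = Q / A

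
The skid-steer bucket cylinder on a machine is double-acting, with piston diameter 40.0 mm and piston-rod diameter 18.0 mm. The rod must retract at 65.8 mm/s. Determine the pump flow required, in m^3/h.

Q ≈ 0.237 m^3/h

Rod-side annular area A_ann = π/4 × (40.0² − 18.0²) = 1002 mm^2
Q = A × v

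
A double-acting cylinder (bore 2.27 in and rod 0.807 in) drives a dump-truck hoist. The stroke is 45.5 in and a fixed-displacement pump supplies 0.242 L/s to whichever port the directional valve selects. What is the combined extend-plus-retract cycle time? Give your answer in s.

Cap-side area A_cap = π/4 × (2.27 in)² = 4.047 in^2
Rod-side annular area A_ann = π/4 × (2.27² − 0.807²) = 3.536 in^2
t_ext = A_cap·L/Q = 12.47 s
t_ret = A_ann·L/Q = 10.89 s
t_cycle = t_ext + t_ret

t ≈ 23.4 s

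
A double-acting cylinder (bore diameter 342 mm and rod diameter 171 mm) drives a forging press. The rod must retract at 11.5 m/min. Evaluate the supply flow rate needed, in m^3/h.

Rod-side annular area A_ann = π/4 × (342² − 171²) = 68900 mm^2
Q = A × v

Q ≈ 47.5 m^3/h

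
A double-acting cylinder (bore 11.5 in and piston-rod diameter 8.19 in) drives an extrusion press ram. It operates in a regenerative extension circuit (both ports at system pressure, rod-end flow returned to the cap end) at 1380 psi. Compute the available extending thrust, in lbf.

With equal pressure on both faces, forces on the annular region cancel; the net push is pressure × rod cross-section.
Rod cross-section A_rod = π/4 × (8.19 in)² = 52.68 in^2
F = P × A_rod

F ≈ 72700 lbf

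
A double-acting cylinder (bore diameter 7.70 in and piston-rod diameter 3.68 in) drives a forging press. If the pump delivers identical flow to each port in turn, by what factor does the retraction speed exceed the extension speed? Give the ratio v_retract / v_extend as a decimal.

Cap-side area A_cap = π/4 × (7.70 in)² = 46.57 in^2
Rod-side annular area A_ann = π/4 × (7.70² − 3.68²) = 35.93 in^2
For equal Q, v ∝ 1/A, so v_ret/v_ext = A_cap/A_ann.

v_ret/v_ext ≈ 1.30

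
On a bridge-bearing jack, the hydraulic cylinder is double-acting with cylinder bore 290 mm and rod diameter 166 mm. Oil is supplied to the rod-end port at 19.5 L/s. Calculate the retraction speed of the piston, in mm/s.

Rod-side annular area A_ann = π/4 × (290² − 166²) = 44410 mm^2
Flow into the rod-end port fills the annular volume.
v = Q / A

v ≈ 439 mm/s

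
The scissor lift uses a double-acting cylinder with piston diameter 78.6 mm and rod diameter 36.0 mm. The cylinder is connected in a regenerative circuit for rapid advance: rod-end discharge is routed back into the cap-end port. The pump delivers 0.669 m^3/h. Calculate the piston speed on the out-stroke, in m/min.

In regeneration the rod-end outflow joins the pump flow into the cap end, so the net volume the pump must supply per unit advance equals the rod cross-section area.
Rod cross-section A_rod = π/4 × (36.0 mm)² = 1018 mm^2
v = Q_pump / A_rod

v ≈ 11.0 m/min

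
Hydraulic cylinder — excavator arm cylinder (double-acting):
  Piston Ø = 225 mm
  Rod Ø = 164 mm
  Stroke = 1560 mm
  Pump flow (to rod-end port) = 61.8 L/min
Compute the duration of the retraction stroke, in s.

t ≈ 28.2 s

Rod-side annular area A_ann = π/4 × (225² − 164²) = 18640 mm^2
Swept volume V = A × L; t = V / Q = A·L / Q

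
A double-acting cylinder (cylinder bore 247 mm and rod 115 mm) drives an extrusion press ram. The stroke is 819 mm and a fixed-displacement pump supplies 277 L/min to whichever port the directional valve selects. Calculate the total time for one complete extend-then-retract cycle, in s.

Cap-side area A_cap = π/4 × (247 mm)² = 47920 mm^2
Rod-side annular area A_ann = π/4 × (247² − 115²) = 37530 mm^2
t_ext = A_cap·L/Q = 8.500 s
t_ret = A_ann·L/Q = 6.658 s
t_cycle = t_ext + t_ret

t ≈ 15.2 s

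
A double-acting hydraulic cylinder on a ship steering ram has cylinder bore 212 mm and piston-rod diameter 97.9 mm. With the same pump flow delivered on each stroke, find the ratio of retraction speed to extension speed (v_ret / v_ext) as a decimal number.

Cap-side area A_cap = π/4 × (212 mm)² = 35300 mm^2
Rod-side annular area A_ann = π/4 × (212² − 97.9²) = 27770 mm^2
For equal Q, v ∝ 1/A, so v_ret/v_ext = A_cap/A_ann.

v_ret/v_ext ≈ 1.27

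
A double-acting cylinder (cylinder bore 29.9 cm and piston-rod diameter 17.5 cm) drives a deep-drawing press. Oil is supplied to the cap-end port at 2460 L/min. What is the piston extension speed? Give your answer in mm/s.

v ≈ 584 mm/s

Cap-side area A_cap = π/4 × (29.9 cm)² = 702.2 cm^2
v = Q / A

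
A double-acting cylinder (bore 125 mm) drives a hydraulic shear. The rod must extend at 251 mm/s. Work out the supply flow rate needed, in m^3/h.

Q ≈ 11.1 m^3/h

Cap-side area A_cap = π/4 × (125 mm)² = 12270 mm^2
Q = A × v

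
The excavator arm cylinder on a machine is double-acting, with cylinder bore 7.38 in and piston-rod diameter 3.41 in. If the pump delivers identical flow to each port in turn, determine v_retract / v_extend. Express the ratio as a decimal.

v_ret/v_ext ≈ 1.27

Cap-side area A_cap = π/4 × (7.38 in)² = 42.78 in^2
Rod-side annular area A_ann = π/4 × (7.38² − 3.41²) = 33.64 in^2
For equal Q, v ∝ 1/A, so v_ret/v_ext = A_cap/A_ann.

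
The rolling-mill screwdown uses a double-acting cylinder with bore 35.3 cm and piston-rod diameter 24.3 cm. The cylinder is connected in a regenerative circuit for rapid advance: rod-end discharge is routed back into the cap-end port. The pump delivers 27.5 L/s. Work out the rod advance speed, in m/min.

In regeneration the rod-end outflow joins the pump flow into the cap end, so the net volume the pump must supply per unit advance equals the rod cross-section area.
Rod cross-section A_rod = π/4 × (24.3 cm)² = 463.8 cm^2
v = Q_pump / A_rod

v ≈ 35.6 m/min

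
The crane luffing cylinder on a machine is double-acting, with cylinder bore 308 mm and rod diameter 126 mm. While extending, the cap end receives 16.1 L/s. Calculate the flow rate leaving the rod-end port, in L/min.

Q_out ≈ 804 L/min

Cap-side area A_cap = π/4 × (308 mm)² = 74510 mm^2
Rod-side annular area A_ann = π/4 × (308² − 126²) = 62040 mm^2
Piston speed v = Q_in/A_cap; rod-end outflow Q_out = v × A_ann = Q_in × A_ann/A_cap.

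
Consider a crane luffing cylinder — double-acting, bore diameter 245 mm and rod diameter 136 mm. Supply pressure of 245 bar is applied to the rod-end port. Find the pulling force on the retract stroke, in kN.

F ≈ 799 kN

Rod-side annular area A_ann = π/4 × (245² − 136²) = 32620 mm^2
On retraction the pressure acts on the annular area (bore minus rod).
F = P × A_ann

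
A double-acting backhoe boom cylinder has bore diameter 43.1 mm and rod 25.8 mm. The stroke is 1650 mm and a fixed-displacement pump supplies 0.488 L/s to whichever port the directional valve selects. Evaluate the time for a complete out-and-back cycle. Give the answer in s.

t ≈ 8.10 s

Cap-side area A_cap = π/4 × (43.1 mm)² = 1459 mm^2
Rod-side annular area A_ann = π/4 × (43.1² − 25.8²) = 936.2 mm^2
t_ext = A_cap·L/Q = 4.933 s
t_ret = A_ann·L/Q = 3.165 s
t_cycle = t_ext + t_ret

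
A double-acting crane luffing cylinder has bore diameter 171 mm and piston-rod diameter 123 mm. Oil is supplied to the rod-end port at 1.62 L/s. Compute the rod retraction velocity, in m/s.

v ≈ 0.146 m/s

Rod-side annular area A_ann = π/4 × (171² − 123²) = 11080 mm^2
Flow into the rod-end port fills the annular volume.
v = Q / A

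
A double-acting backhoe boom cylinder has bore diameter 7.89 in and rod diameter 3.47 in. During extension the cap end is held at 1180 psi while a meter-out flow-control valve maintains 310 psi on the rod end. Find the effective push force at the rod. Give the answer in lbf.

F ≈ 45500 lbf

Cap-side area A_cap = π/4 × (7.89 in)² = 48.89 in^2
Rod-side annular area A_ann = π/4 × (7.89² − 3.47²) = 39.44 in^2
Net thrust = P_cap·A_cap − P_rod·A_ann = 57690 lbf − 12230 lbf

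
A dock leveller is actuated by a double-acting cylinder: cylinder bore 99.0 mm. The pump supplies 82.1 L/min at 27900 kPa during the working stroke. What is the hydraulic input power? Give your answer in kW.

W ≈ 38.2 kW

Hydraulic power = P × Q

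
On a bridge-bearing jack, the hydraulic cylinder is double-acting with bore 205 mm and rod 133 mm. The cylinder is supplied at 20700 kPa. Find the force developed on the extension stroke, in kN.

F ≈ 683 kN

Cap-side area A_cap = π/4 × (205 mm)² = 33010 mm^2
F = P × A_cap = 20700 kPa × A_cap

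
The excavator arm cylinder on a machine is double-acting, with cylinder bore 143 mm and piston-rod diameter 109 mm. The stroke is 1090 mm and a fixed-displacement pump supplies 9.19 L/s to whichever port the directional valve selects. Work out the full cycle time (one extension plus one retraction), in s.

Cap-side area A_cap = π/4 × (143 mm)² = 16060 mm^2
Rod-side annular area A_ann = π/4 × (143² − 109²) = 6729 mm^2
t_ext = A_cap·L/Q = 1.905 s
t_ret = A_ann·L/Q = 0.7981 s
t_cycle = t_ext + t_ret

t ≈ 2.70 s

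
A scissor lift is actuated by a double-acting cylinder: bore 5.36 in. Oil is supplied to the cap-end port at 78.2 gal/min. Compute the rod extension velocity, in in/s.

v ≈ 13.3 in/s

Cap-side area A_cap = π/4 × (5.36 in)² = 22.56 in^2
v = Q / A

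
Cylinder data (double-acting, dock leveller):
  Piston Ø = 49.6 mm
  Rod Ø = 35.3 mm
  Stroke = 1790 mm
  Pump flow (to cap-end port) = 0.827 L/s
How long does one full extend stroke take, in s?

t ≈ 4.18 s

Cap-side area A_cap = π/4 × (49.6 mm)² = 1932 mm^2
Swept volume V = A × L; t = V / Q = A·L / Q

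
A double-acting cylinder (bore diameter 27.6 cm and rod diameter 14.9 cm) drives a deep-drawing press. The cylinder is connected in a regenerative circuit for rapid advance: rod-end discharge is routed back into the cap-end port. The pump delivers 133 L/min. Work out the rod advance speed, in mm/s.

In regeneration the rod-end outflow joins the pump flow into the cap end, so the net volume the pump must supply per unit advance equals the rod cross-section area.
Rod cross-section A_rod = π/4 × (14.9 cm)² = 174.4 cm^2
v = Q_pump / A_rod

v ≈ 127 mm/s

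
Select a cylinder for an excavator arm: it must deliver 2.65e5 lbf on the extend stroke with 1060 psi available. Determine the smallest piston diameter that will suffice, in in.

D ≈ 17.8 in

Extension force acts on the full piston face: F = P × (π/4)D².
D = √(4F / (πP)) = √(4 × 2.65e5 lbf / (π × 1060 psi))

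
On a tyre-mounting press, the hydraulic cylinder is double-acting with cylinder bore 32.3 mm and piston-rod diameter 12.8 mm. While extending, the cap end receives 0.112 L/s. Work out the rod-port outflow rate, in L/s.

Cap-side area A_cap = π/4 × (32.3 mm)² = 819.4 mm^2
Rod-side annular area A_ann = π/4 × (32.3² − 12.8²) = 690.7 mm^2
Piston speed v = Q_in/A_cap; rod-end outflow Q_out = v × A_ann = Q_in × A_ann/A_cap.

Q_out ≈ 0.0944 L/s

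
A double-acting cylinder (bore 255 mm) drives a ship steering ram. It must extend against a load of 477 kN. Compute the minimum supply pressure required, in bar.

P ≈ 93.4 bar

Cap-side area A_cap = π/4 × (255 mm)² = 51070 mm^2
P = F / A = 477 kN / A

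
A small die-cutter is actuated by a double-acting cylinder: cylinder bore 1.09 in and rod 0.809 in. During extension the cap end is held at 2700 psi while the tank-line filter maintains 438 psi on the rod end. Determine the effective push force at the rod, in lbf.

Cap-side area A_cap = π/4 × (1.09 in)² = 0.9331 in^2
Rod-side annular area A_ann = π/4 × (1.09² − 0.809²) = 0.4191 in^2
Net thrust = P_cap·A_cap − P_rod·A_ann = 2519 lbf − 183.6 lbf

F ≈ 2340 lbf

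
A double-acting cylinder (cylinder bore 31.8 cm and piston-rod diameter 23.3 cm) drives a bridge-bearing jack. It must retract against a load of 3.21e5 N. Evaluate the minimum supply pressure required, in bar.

P ≈ 87.3 bar

Rod-side annular area A_ann = π/4 × (31.8² − 23.3²) = 367.8 cm^2
Retraction: pressure acts on the annular area.
P = F / A = 3.21e5 N / A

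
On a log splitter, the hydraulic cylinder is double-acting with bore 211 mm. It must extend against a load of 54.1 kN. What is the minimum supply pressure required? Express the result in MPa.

Cap-side area A_cap = π/4 × (211 mm)² = 34970 mm^2
P = F / A = 54.1 kN / A

P ≈ 1.55 MPa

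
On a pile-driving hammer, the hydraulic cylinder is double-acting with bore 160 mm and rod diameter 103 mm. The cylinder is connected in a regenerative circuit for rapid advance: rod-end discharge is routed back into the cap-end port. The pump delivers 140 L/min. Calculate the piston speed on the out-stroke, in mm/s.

v ≈ 280 mm/s

In regeneration the rod-end outflow joins the pump flow into the cap end, so the net volume the pump must supply per unit advance equals the rod cross-section area.
Rod cross-section A_rod = π/4 × (103 mm)² = 8332 mm^2
v = Q_pump / A_rod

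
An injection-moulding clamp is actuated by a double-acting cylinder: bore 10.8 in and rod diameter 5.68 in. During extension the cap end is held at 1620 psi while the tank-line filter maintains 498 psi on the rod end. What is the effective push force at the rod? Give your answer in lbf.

F ≈ 1.15e5 lbf

Cap-side area A_cap = π/4 × (10.8 in)² = 91.61 in^2
Rod-side annular area A_ann = π/4 × (10.8² − 5.68²) = 66.27 in^2
Net thrust = P_cap·A_cap − P_rod·A_ann = 1.484e5 lbf − 33000 lbf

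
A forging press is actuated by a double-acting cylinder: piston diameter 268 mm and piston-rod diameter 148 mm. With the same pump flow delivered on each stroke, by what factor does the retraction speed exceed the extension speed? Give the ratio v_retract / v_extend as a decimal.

v_ret/v_ext ≈ 1.44

Cap-side area A_cap = π/4 × (268 mm)² = 56410 mm^2
Rod-side annular area A_ann = π/4 × (268² − 148²) = 39210 mm^2
For equal Q, v ∝ 1/A, so v_ret/v_ext = A_cap/A_ann.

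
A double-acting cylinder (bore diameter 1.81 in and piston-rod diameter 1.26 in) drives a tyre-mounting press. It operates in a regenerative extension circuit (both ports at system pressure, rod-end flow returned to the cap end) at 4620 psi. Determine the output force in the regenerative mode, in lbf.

With equal pressure on both faces, forces on the annular region cancel; the net push is pressure × rod cross-section.
Rod cross-section A_rod = π/4 × (1.26 in)² = 1.247 in^2
F = P × A_rod

F ≈ 5760 lbf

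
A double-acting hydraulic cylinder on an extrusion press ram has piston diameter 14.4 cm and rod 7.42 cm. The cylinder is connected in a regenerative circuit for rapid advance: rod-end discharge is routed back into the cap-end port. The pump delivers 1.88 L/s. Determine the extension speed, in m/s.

In regeneration the rod-end outflow joins the pump flow into the cap end, so the net volume the pump must supply per unit advance equals the rod cross-section area.
Rod cross-section A_rod = π/4 × (7.42 cm)² = 43.24 cm^2
v = Q_pump / A_rod

v ≈ 0.435 m/s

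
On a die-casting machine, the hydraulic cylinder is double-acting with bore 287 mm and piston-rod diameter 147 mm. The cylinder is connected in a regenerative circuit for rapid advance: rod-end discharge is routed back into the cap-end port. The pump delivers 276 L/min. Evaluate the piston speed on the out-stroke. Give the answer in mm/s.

v ≈ 271 mm/s

In regeneration the rod-end outflow joins the pump flow into the cap end, so the net volume the pump must supply per unit advance equals the rod cross-section area.
Rod cross-section A_rod = π/4 × (147 mm)² = 16970 mm^2
v = Q_pump / A_rod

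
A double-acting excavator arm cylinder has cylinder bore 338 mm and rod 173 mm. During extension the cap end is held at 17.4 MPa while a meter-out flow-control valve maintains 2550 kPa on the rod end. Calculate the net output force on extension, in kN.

Cap-side area A_cap = π/4 × (338 mm)² = 89730 mm^2
Rod-side annular area A_ann = π/4 × (338² − 173²) = 66220 mm^2
Net thrust = P_cap·A_cap − P_rod·A_ann = 1561 kN − 168.9 kN

F ≈ 1390 kN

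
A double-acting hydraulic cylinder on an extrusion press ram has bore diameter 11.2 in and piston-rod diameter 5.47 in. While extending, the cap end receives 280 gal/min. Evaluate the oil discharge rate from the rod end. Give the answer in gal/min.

Q_out ≈ 213 gal/min

Cap-side area A_cap = π/4 × (11.2 in)² = 98.52 in^2
Rod-side annular area A_ann = π/4 × (11.2² − 5.47²) = 75.02 in^2
Piston speed v = Q_in/A_cap; rod-end outflow Q_out = v × A_ann = Q_in × A_ann/A_cap.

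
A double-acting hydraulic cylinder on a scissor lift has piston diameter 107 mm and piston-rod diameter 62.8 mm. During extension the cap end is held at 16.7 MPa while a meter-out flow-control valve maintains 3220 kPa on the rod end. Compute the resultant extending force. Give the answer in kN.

Cap-side area A_cap = π/4 × (107 mm)² = 8992 mm^2
Rod-side annular area A_ann = π/4 × (107² − 62.8²) = 5895 mm^2
Net thrust = P_cap·A_cap − P_rod·A_ann = 150.2 kN − 18.98 kN

F ≈ 131 kN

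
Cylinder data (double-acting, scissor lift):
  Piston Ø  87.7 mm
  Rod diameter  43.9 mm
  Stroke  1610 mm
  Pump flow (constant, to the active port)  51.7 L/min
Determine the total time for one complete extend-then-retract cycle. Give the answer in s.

Cap-side area A_cap = π/4 × (87.7 mm)² = 6041 mm^2
Rod-side annular area A_ann = π/4 × (87.7² − 43.9²) = 4527 mm^2
t_ext = A_cap·L/Q = 11.29 s
t_ret = A_ann·L/Q = 8.459 s
t_cycle = t_ext + t_ret

t ≈ 19.7 s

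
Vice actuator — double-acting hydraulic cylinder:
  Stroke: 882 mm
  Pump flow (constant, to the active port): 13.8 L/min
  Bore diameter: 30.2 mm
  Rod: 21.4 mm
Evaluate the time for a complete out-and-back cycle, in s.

Cap-side area A_cap = π/4 × (30.2 mm)² = 716.3 mm^2
Rod-side annular area A_ann = π/4 × (30.2² − 21.4²) = 356.6 mm^2
t_ext = A_cap·L/Q = 2.747 s
t_ret = A_ann·L/Q = 1.368 s
t_cycle = t_ext + t_ret

t ≈ 4.11 s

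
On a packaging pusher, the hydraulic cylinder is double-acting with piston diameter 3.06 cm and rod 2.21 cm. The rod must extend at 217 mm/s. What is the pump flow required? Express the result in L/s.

Q ≈ 0.160 L/s

Cap-side area A_cap = π/4 × (3.06 cm)² = 7.354 cm^2
Q = A × v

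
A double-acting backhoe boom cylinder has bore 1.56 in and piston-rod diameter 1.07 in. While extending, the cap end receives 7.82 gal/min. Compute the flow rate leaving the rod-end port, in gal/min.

Q_out ≈ 4.14 gal/min

Cap-side area A_cap = π/4 × (1.56 in)² = 1.911 in^2
Rod-side annular area A_ann = π/4 × (1.56² − 1.07²) = 1.012 in^2
Piston speed v = Q_in/A_cap; rod-end outflow Q_out = v × A_ann = Q_in × A_ann/A_cap.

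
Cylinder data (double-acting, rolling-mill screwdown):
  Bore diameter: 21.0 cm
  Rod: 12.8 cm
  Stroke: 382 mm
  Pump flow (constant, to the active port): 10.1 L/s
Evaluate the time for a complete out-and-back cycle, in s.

Cap-side area A_cap = π/4 × (21.0 cm)² = 346.4 cm^2
Rod-side annular area A_ann = π/4 × (21.0² − 12.8²) = 217.7 cm^2
t_ext = A_cap·L/Q = 1.310 s
t_ret = A_ann·L/Q = 0.8233 s
t_cycle = t_ext + t_ret

t ≈ 2.13 s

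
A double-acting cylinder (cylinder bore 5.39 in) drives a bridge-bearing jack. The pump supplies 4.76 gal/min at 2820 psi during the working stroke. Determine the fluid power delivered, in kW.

W ≈ 5.84 kW

Hydraulic power = P × Q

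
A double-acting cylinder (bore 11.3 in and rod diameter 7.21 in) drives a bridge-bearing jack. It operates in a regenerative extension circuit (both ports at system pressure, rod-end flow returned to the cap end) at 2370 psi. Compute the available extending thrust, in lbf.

F ≈ 96800 lbf

With equal pressure on both faces, forces on the annular region cancel; the net push is pressure × rod cross-section.
Rod cross-section A_rod = π/4 × (7.21 in)² = 40.83 in^2
F = P × A_rod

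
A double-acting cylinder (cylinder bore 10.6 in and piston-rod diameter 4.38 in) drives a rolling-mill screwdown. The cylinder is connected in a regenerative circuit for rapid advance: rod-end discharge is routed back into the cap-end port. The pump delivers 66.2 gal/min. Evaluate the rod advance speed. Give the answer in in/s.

In regeneration the rod-end outflow joins the pump flow into the cap end, so the net volume the pump must supply per unit advance equals the rod cross-section area.
Rod cross-section A_rod = π/4 × (4.38 in)² = 15.07 in^2
v = Q_pump / A_rod

v ≈ 16.9 in/s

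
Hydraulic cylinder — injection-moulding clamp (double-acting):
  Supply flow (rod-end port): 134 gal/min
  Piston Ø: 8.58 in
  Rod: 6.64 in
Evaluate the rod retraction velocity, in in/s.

v ≈ 22.2 in/s

Rod-side annular area A_ann = π/4 × (8.58² − 6.64²) = 23.19 in^2
Flow into the rod-end port fills the annular volume.
v = Q / A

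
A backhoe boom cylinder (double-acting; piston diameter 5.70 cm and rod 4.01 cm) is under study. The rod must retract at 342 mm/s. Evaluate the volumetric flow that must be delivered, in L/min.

Q ≈ 26.4 L/min

Rod-side annular area A_ann = π/4 × (5.70² − 4.01²) = 12.89 cm^2
Q = A × v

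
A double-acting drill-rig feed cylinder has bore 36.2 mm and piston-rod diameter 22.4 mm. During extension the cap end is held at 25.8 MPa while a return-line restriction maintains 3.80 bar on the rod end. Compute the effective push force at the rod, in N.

Cap-side area A_cap = π/4 × (36.2 mm)² = 1029 mm^2
Rod-side annular area A_ann = π/4 × (36.2² − 22.4²) = 635.1 mm^2
Net thrust = P_cap·A_cap − P_rod·A_ann = 26550 N − 241.4 N

F ≈ 26300 N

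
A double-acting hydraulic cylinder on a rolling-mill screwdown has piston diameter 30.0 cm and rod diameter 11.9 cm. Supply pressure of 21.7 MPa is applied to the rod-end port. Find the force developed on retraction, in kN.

F ≈ 1290 kN

Rod-side annular area A_ann = π/4 × (30.0² − 11.9²) = 595.6 cm^2
On retraction the pressure acts on the annular area (bore minus rod).
F = P × A_ann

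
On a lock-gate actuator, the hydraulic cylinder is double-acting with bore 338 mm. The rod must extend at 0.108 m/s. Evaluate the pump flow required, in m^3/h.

Cap-side area A_cap = π/4 × (338 mm)² = 89730 mm^2
Q = A × v

Q ≈ 34.9 m^3/h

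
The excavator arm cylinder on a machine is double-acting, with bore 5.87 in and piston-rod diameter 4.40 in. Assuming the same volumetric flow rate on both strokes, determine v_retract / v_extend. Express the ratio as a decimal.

v_ret/v_ext ≈ 2.28

Cap-side area A_cap = π/4 × (5.87 in)² = 27.06 in^2
Rod-side annular area A_ann = π/4 × (5.87² − 4.40²) = 11.86 in^2
For equal Q, v ∝ 1/A, so v_ret/v_ext = A_cap/A_ann.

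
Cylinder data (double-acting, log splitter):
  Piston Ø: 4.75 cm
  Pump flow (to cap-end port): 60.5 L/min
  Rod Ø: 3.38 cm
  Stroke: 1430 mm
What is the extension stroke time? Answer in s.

t ≈ 2.51 s

Cap-side area A_cap = π/4 × (4.75 cm)² = 17.72 cm^2
Swept volume V = A × L; t = V / Q = A·L / Q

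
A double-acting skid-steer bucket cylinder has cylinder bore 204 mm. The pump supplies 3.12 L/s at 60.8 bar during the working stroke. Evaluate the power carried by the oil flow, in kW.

Hydraulic power = P × Q

W ≈ 19.0 kW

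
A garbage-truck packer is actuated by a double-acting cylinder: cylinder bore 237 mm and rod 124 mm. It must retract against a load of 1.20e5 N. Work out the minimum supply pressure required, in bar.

P ≈ 37.5 bar

Rod-side annular area A_ann = π/4 × (237² − 124²) = 32040 mm^2
Retraction: pressure acts on the annular area.
P = F / A = 1.20e5 N / A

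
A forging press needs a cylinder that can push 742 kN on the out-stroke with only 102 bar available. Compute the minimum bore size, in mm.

Extension force acts on the full piston face: F = P × (π/4)D².
D = √(4F / (πP)) = √(4 × 742 kN / (π × 102 bar))

D ≈ 304 mm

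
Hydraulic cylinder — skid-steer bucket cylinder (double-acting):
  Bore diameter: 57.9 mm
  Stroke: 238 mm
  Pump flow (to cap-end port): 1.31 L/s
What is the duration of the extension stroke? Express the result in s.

t ≈ 0.478 s

Cap-side area A_cap = π/4 × (57.9 mm)² = 2633 mm^2
Swept volume V = A × L; t = V / Q = A·L / Q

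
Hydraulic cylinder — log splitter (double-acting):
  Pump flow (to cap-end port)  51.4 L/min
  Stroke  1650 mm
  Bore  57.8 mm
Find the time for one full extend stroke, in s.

Cap-side area A_cap = π/4 × (57.8 mm)² = 2624 mm^2
Swept volume V = A × L; t = V / Q = A·L / Q

t ≈ 5.05 s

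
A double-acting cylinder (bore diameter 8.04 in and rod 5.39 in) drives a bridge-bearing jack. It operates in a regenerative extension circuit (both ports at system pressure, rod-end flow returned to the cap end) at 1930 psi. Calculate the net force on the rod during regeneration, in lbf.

F ≈ 44000 lbf

With equal pressure on both faces, forces on the annular region cancel; the net push is pressure × rod cross-section.
Rod cross-section A_rod = π/4 × (5.39 in)² = 22.82 in^2
F = P × A_rod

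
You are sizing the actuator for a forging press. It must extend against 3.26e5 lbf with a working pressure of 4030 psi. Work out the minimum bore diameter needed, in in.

Extension force acts on the full piston face: F = P × (π/4)D².
D = √(4F / (πP)) = √(4 × 3.26e5 lbf / (π × 4030 psi))

D ≈ 10.1 in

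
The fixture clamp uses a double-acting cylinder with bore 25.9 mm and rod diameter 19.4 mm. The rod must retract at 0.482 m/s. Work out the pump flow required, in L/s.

Q ≈ 0.111 L/s

Rod-side annular area A_ann = π/4 × (25.9² − 19.4²) = 231.3 mm^2
Q = A × v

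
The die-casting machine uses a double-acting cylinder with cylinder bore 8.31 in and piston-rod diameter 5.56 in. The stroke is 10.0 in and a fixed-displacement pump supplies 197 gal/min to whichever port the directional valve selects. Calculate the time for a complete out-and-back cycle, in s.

Cap-side area A_cap = π/4 × (8.31 in)² = 54.24 in^2
Rod-side annular area A_ann = π/4 × (8.31² − 5.56²) = 29.96 in^2
t_ext = A_cap·L/Q = 0.7151 s
t_ret = A_ann·L/Q = 0.3950 s
t_cycle = t_ext + t_ret

t ≈ 1.11 s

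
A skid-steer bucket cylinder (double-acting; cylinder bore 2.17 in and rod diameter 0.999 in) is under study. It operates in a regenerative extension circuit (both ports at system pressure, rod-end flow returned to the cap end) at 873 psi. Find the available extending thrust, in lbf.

With equal pressure on both faces, forces on the annular region cancel; the net push is pressure × rod cross-section.
Rod cross-section A_rod = π/4 × (0.999 in)² = 0.7838 in^2
F = P × A_rod

F ≈ 684 lbf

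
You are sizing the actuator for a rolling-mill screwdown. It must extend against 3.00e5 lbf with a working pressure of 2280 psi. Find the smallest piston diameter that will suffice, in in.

D ≈ 12.9 in

Extension force acts on the full piston face: F = P × (π/4)D².
D = √(4F / (πP)) = √(4 × 3.00e5 lbf / (π × 2280 psi))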